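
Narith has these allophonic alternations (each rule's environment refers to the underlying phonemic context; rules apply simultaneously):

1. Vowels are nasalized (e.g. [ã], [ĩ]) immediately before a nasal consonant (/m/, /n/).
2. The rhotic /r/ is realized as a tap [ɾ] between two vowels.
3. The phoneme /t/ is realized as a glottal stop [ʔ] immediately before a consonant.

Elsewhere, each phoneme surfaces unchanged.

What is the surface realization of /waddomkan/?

[waddõmkãn]

/w/ (word-initial): no rule targets it → [w].
/a/ — between /w/ and /d/; rule 1 does not apply here → [a].
/d/ (between /a/ and /d/): no rule targets it → [d].
/d/ stays [d].
Rule 1 applies to /o/ (between /d/ and /m/: before a nasal consonant) → [õ].
/m/ (between /o/ and /k/) is unaffected → [m].
/k/ (between /m/ and /a/) is unaffected → [k].
/a/ (between /k/ and /n/): before a nasal consonant, so rule 1 applies → [ã].
/n/ (word-final): no rule targets it → [n].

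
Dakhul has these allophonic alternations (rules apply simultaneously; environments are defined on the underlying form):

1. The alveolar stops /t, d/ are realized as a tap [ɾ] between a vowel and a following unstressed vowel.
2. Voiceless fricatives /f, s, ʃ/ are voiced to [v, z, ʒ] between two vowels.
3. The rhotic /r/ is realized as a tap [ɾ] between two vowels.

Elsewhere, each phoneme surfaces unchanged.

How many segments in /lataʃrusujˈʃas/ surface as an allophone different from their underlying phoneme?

2

Segments that undergo a rule: /t/ → [ɾ] (rule 1); /s/ → [z] (rule 2).
All other segments surface unchanged.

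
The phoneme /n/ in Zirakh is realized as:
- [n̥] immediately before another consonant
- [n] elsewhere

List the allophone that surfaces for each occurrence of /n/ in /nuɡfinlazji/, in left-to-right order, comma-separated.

Occurrence 1 (position 1): no conditioning environment matches → elsewhere allophone [n].
Occurrence 2 (position 6): immediately before another consonant → [n̥].

[n], [n̥]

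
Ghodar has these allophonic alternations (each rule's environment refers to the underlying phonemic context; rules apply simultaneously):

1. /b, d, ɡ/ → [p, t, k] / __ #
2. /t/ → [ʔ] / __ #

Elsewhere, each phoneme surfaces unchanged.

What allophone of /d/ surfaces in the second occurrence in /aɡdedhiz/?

[d]

/d/ (between /e/ and /h/): rule 1 targets it, but not word-finally → unchanged [d].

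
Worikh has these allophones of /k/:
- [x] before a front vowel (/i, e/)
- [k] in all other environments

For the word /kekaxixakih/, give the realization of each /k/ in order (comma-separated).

[x], [k], [x]

Occurrence 1 (position 1): before a front vowel (/i, e/) → [x].
Occurrence 2 (position 3): no conditioning environment matches → elsewhere allophone [k].
Occurrence 3 (position 9): before a front vowel (/i, e/) → [x].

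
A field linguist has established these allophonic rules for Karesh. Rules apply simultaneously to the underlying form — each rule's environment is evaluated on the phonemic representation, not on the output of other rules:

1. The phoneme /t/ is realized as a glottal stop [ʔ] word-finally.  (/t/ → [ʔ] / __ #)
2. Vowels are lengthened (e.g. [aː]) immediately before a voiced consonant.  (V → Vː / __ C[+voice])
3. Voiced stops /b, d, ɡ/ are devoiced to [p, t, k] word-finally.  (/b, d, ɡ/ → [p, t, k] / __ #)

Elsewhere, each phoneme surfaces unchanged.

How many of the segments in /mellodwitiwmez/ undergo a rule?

Segments that undergo a rule: /e/ → [eː] (rule 2); /o/ → [oː] (rule 2); /i/ → [iː] (rule 2); /e/ → [eː] (rule 2).
All other segments surface unchanged.

4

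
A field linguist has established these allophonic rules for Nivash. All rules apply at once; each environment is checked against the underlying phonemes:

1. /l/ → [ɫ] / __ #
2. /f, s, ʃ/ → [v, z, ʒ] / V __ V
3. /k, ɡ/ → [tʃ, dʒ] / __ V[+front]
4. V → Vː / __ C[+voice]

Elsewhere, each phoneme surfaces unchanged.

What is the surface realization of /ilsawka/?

/i/ — word-initial, before a voiced consonant — surfaces as [iː] (rule 4).
/l/ (between /i/ and /s/) fails the environment for rule 1, so it stays [l].
/s/ (between /l/ and /a/) fails the environment for rule 2, so it stays [s].
/a/ (between /s/ and /w/) occurs before a voiced consonant → [aː] by rule 4.
/w/ stays [w].
/k/ (between /w/ and /a/): rule 3 targets it, but not before a front vowel → unchanged [k].
/a/ (word-final) fails the environment for rule 4, so it stays [a].

[iːlsaːwka]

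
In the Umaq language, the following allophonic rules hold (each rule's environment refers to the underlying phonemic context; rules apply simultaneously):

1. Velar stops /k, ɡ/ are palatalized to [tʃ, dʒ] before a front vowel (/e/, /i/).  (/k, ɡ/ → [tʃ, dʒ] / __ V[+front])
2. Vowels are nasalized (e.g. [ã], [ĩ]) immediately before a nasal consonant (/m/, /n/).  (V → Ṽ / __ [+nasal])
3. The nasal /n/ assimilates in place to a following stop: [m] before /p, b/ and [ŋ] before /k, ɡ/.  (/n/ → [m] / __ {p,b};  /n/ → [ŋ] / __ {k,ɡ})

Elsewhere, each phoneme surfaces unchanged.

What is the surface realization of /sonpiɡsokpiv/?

/o/ (between /s/ and /n/) occurs before a nasal consonant → [õ] by rule 2.
/n/ — between /o/ and /p/, before a labial or velar stop — surfaces as [m] (rule 3).
/i/ (between /p/ and /ɡ/): rule 2 targets it, but not before a nasal consonant → unchanged [i].
/ɡ/ (between /i/ and /s/) fails the environment for rule 1, so it stays [ɡ].
/o/ (between /s/ and /k/) is in the target of rule 2 but the environment (before a nasal consonant) is not met → [o].
/k/ (between /o/ and /p/) fails the environment for rule 1, so it stays [k].
/i/ (between /p/ and /v/) is in the target of rule 2 but the environment (before a nasal consonant) is not met → [i].

[sõmpiɡsokpiv]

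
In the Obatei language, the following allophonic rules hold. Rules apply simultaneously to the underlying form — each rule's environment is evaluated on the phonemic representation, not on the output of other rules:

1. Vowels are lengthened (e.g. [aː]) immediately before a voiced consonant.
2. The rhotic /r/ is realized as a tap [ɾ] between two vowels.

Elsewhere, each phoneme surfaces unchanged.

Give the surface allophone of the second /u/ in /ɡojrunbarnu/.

[u]

/u/ (word-final): rule 1 targets it, but not before a voiced consonant → unchanged [u].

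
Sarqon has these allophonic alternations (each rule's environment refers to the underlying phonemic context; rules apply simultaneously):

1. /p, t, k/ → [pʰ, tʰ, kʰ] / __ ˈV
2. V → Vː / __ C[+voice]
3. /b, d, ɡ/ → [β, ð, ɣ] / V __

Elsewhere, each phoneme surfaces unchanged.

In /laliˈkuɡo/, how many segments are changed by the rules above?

4

Segments that undergo a rule: /a/ → [aː] (rule 2); /k/ → [kʰ] (rule 1); /u/ → [uː] (rule 2); /ɡ/ → [ɣ] (rule 3).
All other segments surface unchanged.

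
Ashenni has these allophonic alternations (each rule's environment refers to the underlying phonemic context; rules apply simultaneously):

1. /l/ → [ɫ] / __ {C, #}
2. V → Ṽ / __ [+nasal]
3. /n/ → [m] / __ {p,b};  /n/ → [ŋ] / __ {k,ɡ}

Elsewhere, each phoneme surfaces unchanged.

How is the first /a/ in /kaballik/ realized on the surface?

/a/ (between /k/ and /b/) fails the environment for rule 2, so it stays [a].

[a]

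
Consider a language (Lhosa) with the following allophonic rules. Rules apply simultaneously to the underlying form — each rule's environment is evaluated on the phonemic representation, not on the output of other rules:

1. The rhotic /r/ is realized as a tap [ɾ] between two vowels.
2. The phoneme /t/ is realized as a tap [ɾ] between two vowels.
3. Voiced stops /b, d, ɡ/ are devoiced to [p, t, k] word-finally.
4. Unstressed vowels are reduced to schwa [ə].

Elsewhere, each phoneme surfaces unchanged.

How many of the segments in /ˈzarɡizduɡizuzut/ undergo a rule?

Segments that undergo a rule: /i/ → [ə] (rule 4); /u/ → [ə] (rule 4); /i/ → [ə] (rule 4); /u/ → [ə] (rule 4); /u/ → [ə] (rule 4).
All other segments surface unchanged.

5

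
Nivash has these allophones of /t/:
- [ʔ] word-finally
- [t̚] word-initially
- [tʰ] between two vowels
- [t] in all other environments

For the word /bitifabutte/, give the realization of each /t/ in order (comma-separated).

[tʰ], [t], [t]

Occurrence 1 (position 3): between two vowels → [tʰ].
Occurrence 2 (position 9): no conditioning environment matches → elsewhere allophone [t].
Occurrence 3 (position 10): no conditioning environment matches → elsewhere allophone [t].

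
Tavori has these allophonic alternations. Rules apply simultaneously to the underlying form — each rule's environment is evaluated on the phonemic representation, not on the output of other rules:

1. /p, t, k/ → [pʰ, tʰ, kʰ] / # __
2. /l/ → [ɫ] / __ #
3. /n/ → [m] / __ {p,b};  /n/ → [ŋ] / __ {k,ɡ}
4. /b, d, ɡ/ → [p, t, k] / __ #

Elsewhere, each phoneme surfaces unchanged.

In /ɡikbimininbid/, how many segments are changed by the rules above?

2

Segments that undergo a rule: /n/ → [m] (rule 3); /d/ → [t] (rule 4).
All other segments surface unchanged.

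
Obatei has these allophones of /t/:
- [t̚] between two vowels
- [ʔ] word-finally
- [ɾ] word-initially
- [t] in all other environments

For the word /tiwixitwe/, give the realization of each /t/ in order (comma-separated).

Occurrence 1 (position 1): word-initially → [ɾ].
Occurrence 2 (position 7): no conditioning environment matches → elsewhere allophone [t].

[ɾ], [t]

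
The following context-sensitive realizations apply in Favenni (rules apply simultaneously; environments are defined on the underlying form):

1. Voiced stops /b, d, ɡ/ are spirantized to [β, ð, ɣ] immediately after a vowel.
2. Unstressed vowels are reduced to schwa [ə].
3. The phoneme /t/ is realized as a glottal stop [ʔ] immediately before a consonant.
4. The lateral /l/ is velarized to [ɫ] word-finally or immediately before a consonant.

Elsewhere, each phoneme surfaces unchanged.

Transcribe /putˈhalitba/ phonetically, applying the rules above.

[pəʔˈhaləʔbə]

/p/ stays [p].
/u/ (between /p/ and /t/): in an unstressed syllable, so rule 2 applies → [ə].
/t/ (between /u/ and /h/): immediately before a consonant, so rule 3 applies → [ʔ].
/h/ (between /t/ and /a/): no rule targets it → [h].
/a/ (between /h/ and /l/): rule 2 targets it, but not in an unstressed syllable → unchanged [a].
/l/ (between /a/ and /i/) fails the environment for rule 4, so it stays [l].
/i/ meets the environment for rule 2 (in an unstressed syllable) → [ə].
/t/ — between /i/ and /b/, immediately before a consonant — surfaces as [ʔ] (rule 3).
/b/ (between /t/ and /a/) fails the environment for rule 1, so it stays [b].
/a/ meets the environment for rule 2 (in an unstressed syllable) → [ə].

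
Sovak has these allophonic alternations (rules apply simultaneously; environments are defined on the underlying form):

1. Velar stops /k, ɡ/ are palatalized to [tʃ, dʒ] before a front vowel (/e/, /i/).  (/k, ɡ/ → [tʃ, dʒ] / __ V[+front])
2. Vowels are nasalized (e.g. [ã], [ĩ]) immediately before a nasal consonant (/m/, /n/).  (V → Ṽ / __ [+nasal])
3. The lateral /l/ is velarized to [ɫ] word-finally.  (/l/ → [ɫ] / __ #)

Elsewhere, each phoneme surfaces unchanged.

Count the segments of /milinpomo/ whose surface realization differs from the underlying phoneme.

2

Segments that undergo a rule: /i/ → [ĩ] (rule 2); /o/ → [õ] (rule 2).
All other segments surface unchanged.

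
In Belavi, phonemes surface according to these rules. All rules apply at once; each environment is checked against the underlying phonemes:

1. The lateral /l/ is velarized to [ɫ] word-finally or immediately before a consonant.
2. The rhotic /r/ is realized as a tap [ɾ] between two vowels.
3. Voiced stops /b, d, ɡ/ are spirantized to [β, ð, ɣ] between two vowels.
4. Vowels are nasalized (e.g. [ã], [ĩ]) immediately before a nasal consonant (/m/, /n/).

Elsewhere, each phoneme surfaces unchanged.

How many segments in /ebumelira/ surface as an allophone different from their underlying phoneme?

3

Segments that undergo a rule: /b/ → [β] (rule 3); /u/ → [ũ] (rule 4); /r/ → [ɾ] (rule 2).
All other segments surface unchanged.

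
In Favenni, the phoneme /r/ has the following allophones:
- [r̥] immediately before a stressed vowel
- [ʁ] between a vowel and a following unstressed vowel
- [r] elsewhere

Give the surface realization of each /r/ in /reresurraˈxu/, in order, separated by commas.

Occurrence 1 (position 1): no conditioning environment matches → elsewhere allophone [r].
Occurrence 2 (position 3): between a vowel and a following unstressed vowel → [ʁ].
Occurrence 3 (position 7): no conditioning environment matches → elsewhere allophone [r].
Occurrence 4 (position 8): no conditioning environment matches → elsewhere allophone [r].

[r], [ʁ], [r], [r]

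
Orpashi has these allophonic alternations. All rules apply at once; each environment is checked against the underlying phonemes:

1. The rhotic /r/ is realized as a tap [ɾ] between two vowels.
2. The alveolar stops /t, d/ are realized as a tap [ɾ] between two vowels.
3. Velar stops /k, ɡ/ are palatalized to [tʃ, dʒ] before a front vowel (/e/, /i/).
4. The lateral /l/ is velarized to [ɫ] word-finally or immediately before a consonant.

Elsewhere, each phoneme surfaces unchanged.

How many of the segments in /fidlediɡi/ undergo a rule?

2

Segments that undergo a rule: /d/ → [ɾ] (rule 2); /ɡ/ → [dʒ] (rule 3).
All other segments surface unchanged.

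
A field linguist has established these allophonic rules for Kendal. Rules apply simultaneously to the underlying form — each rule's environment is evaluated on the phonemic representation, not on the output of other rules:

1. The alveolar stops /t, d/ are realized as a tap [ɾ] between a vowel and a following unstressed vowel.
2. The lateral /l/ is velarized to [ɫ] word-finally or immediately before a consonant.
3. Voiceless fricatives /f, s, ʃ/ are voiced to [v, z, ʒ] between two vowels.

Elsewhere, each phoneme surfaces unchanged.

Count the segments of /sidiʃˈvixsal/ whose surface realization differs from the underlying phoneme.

Segments that undergo a rule: /d/ → [ɾ] (rule 1); /l/ → [ɫ] (rule 2).
All other segments surface unchanged.

2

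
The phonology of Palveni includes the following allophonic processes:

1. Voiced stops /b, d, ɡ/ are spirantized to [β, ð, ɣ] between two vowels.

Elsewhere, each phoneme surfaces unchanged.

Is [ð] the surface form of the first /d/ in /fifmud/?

/d/ (word-final) fails the environment for rule 1, so it stays [d].
The actual realization is [d], not [ð].

No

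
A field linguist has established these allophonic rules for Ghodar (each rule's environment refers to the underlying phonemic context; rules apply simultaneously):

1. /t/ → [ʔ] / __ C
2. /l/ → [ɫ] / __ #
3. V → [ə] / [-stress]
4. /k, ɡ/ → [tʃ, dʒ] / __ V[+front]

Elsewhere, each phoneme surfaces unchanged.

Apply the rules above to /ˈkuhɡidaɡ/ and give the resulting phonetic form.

/k/ — word-initial; rule 4 does not apply here → [k].
/u/ (between /k/ and /h/) fails the environment for rule 3, so it stays [u].
/h/ (between /u/ and /ɡ/) is unaffected → [h].
/ɡ/ (between /h/ and /i/) occurs before a front vowel → [dʒ] by rule 4.
/i/ meets the environment for rule 3 (in an unstressed syllable) → [ə].
/d/ — not in any rule's target class → [d].
/a/ (between /d/ and /ɡ/) occurs in an unstressed syllable → [ə] by rule 3.
/ɡ/ (word-final) fails the environment for rule 4, so it stays [ɡ].

[ˈkuhdʒədəɡ]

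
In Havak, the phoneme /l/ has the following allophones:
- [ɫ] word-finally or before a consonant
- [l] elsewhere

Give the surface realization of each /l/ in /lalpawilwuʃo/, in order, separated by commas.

Occurrence 1 (position 1): no conditioning environment matches → elsewhere allophone [l].
Occurrence 2 (position 3): word-finally or before a consonant → [ɫ].
Occurrence 3 (position 8): word-finally or before a consonant → [ɫ].

[l], [ɫ], [ɫ]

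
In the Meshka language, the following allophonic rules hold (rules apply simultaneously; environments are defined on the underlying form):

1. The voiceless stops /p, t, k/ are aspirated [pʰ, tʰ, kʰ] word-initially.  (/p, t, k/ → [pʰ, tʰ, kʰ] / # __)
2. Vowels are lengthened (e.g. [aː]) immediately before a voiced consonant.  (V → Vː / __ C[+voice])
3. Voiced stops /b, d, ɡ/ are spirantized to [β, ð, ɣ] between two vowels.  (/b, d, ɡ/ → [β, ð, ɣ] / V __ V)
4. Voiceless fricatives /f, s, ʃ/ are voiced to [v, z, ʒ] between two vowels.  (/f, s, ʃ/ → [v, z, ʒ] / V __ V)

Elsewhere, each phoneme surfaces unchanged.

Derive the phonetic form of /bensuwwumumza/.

/b/ (word-initial) is in the target of rule 3 but the environment (between two vowels) is not met → [b].
Rule 2 applies to /e/ (between /b/ and /n/: before a voiced consonant) → [eː].
/n/ (between /e/ and /s/) is unaffected → [n].
/s/ (between /n/ and /u/) is in the target of rule 4 but the environment (between two vowels) is not met → [s].
/u/ (between /s/ and /w/): before a voiced consonant, so rule 2 applies → [uː].
/w/ — not in any rule's target class → [w].
/w/ (between /w/ and /u/) is unaffected → [w].
/u/ — between /w/ and /m/, before a voiced consonant — surfaces as [uː] (rule 2).
/m/ — not in any rule's target class → [m].
/u/ meets the environment for rule 2 (before a voiced consonant) → [uː].
/m/ (between /u/ and /z/) is unaffected → [m].
/z/ stays [z].
/a/ — word-final; rule 2 does not apply here → [a].

[beːnsuːwwuːmuːmza]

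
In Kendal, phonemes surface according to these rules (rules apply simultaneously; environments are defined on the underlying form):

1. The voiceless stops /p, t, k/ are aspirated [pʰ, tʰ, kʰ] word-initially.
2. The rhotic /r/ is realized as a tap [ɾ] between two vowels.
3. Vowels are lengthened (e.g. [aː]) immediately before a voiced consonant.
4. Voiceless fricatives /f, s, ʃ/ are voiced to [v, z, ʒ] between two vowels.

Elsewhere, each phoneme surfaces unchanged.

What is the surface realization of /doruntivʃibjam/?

[doːɾuːntiːvʃiːbjaːm]

/d/ (word-initial): no rule targets it → [d].
Rule 3 applies to /o/ (between /d/ and /r/: before a voiced consonant) → [oː].
/r/ — between /o/ and /u/, between two vowels — surfaces as [ɾ] (rule 2).
/u/ — between /r/ and /n/, before a voiced consonant — surfaces as [uː] (rule 3).
/n/ (between /u/ and /t/) is unaffected → [n].
/t/ (between /n/ and /i/): rule 1 targets it, but not word-initially → unchanged [t].
/i/ (between /t/ and /v/): before a voiced consonant, so rule 3 applies → [iː].
/v/ — not in any rule's target class → [v].
/ʃ/ (between /v/ and /i/) fails the environment for rule 4, so it stays [ʃ].
/i/ — between /ʃ/ and /b/, before a voiced consonant — surfaces as [iː] (rule 3).
/b/ (between /i/ and /j/): no rule targets it → [b].
/j/ — not in any rule's target class → [j].
/a/ (between /j/ and /m/): before a voiced consonant, so rule 3 applies → [aː].
/m/ stays [m].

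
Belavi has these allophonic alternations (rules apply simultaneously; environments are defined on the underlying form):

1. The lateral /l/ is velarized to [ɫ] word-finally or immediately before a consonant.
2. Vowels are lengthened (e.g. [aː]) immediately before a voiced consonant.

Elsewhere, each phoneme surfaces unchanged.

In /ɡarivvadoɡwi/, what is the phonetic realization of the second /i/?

[i]

/i/ — word-final; rule 2 does not apply here → [i].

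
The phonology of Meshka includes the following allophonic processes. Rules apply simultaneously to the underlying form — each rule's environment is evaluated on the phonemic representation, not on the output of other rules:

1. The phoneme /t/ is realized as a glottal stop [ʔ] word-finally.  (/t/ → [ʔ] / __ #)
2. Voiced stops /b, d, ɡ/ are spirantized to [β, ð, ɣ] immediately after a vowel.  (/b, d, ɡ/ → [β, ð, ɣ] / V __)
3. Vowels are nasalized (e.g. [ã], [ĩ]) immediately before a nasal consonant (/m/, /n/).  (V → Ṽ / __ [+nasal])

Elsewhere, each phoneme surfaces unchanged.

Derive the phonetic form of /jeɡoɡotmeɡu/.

/e/ (between /j/ and /ɡ/) fails the environment for rule 3, so it stays [e].
/ɡ/ — between /e/ and /o/, immediately after a vowel — surfaces as [ɣ] (rule 2).
/o/ (between /ɡ/ and /ɡ/): rule 3 targets it, but not before a nasal consonant → unchanged [o].
/ɡ/ (between /o/ and /o/) occurs immediately after a vowel → [ɣ] by rule 2.
/o/ (between /ɡ/ and /t/) fails the environment for rule 3, so it stays [o].
/t/ (between /o/ and /m/) is in the target of rule 1 but the environment (word-finally) is not met → [t].
/e/ — between /m/ and /ɡ/; rule 3 does not apply here → [e].
/ɡ/ (between /e/ and /u/) occurs immediately after a vowel → [ɣ] by rule 2.
/u/ (word-final) fails the environment for rule 3, so it stays [u].

[jeɣoɣotmeɣu]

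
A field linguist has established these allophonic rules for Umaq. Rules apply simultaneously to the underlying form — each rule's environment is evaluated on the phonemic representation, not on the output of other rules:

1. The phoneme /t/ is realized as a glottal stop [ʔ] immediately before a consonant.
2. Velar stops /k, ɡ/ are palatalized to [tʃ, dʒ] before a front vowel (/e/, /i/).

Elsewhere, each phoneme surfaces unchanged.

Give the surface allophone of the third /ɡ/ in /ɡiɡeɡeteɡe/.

[dʒ]

/ɡ/ (between /e/ and /e/): before a front vowel, so rule 2 applies → [dʒ].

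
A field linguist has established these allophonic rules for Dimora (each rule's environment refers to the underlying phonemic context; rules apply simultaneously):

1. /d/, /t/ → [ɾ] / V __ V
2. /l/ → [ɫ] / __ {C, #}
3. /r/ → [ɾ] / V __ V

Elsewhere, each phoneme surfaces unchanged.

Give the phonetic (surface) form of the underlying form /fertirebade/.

[fertiɾebaɾe]

/f/ (word-initial): no rule targets it → [f].
/e/ (between /f/ and /r/): no rule targets it → [e].
/r/ — between /e/ and /t/; rule 3 does not apply here → [r].
/t/ — between /r/ and /i/; rule 1 does not apply here → [t].
/i/ (between /t/ and /r/): no rule targets it → [i].
/r/ — between /i/ and /e/, between two vowels — surfaces as [ɾ] (rule 3).
/e/ (between /r/ and /b/): no rule targets it → [e].
/b/ (between /e/ and /a/): no rule targets it → [b].
/a/ — not in any rule's target class → [a].
Rule 1 applies to /d/ (between /a/ and /e/: between two vowels) → [ɾ].
/e/ (word-final) is unaffected → [e].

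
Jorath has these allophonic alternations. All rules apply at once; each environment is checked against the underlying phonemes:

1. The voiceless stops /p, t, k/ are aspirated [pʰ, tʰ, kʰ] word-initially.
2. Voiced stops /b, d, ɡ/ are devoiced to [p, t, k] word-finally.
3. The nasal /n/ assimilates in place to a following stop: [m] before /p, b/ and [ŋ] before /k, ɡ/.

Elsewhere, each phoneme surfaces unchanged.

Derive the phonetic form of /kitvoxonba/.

/k/ — word-initial, word-initially — surfaces as [kʰ] (rule 1).
/t/ (between /i/ and /v/) is in the target of rule 1 but the environment (word-initially) is not met → [t].
/n/ (between /o/ and /b/) occurs before a labial or velar stop → [m] by rule 3.
/b/ (between /n/ and /a/) fails the environment for rule 2, so it stays [b].

[kʰitvoxomba]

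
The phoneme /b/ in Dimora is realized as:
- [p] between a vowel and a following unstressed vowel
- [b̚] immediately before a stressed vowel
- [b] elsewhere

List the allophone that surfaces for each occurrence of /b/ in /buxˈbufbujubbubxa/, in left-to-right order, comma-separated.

[b], [b̚], [b], [b], [b], [b]

Occurrence 1 (position 1): no conditioning environment matches → elsewhere allophone [b].
Occurrence 2 (position 4): immediately before a stressed vowel → [b̚].
Occurrence 3 (position 7): no conditioning environment matches → elsewhere allophone [b].
Occurrence 4 (position 11): no conditioning environment matches → elsewhere allophone [b].
Occurrence 5 (position 12): no conditioning environment matches → elsewhere allophone [b].
Occurrence 6 (position 14): no conditioning environment matches → elsewhere allophone [b].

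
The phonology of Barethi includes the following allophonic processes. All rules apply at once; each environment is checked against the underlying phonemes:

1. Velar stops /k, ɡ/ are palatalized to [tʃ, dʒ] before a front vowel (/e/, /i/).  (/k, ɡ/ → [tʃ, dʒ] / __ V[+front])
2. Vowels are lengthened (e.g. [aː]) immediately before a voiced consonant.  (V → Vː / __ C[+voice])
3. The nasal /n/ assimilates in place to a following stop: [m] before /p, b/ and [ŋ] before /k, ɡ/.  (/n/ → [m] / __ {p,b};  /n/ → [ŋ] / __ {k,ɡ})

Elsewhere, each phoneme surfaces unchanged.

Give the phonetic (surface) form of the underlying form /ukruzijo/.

[ukruːziːjo]

/u/ (word-initial) fails the environment for rule 2, so it stays [u].
/k/ (between /u/ and /r/) fails the environment for rule 1, so it stays [k].
/r/ (between /k/ and /u/): no rule targets it → [r].
/u/ (between /r/ and /z/): before a voiced consonant, so rule 2 applies → [uː].
/z/ — not in any rule's target class → [z].
/i/ meets the environment for rule 2 (before a voiced consonant) → [iː].
/j/ (between /i/ and /o/) is unaffected → [j].
/o/ (word-final): rule 2 targets it, but not before a voiced consonant → unchanged [o].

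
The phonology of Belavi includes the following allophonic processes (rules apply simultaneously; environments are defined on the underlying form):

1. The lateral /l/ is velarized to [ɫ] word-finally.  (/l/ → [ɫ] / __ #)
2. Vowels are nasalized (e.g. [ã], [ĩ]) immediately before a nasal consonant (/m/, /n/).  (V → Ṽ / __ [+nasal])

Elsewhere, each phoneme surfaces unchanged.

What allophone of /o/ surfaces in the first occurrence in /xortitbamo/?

/o/ — between /x/ and /r/; rule 2 does not apply here → [o].

[o]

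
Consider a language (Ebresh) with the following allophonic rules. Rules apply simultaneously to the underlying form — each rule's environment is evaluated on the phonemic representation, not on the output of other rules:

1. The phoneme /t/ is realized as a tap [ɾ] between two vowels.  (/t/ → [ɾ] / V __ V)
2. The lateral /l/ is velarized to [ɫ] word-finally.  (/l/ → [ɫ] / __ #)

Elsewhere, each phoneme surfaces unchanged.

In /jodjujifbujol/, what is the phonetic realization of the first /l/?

Rule 2 applies to /l/ (word-final: word-finally) → [ɫ].

[ɫ]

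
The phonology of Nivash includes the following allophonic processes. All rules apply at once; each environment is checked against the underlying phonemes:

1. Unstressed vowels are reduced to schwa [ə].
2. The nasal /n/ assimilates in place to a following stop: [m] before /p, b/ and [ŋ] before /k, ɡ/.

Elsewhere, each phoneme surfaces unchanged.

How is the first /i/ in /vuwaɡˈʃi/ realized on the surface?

[i]

/i/ — word-final; rule 1 does not apply here → [i].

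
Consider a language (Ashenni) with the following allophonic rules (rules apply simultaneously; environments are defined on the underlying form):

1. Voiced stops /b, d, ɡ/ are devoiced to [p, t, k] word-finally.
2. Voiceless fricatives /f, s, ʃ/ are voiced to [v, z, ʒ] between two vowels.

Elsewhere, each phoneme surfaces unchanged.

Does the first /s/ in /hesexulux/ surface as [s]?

No

Rule 2 applies to /s/ (between /e/ and /e/: between two vowels) → [z].
The actual realization is [z], not [s].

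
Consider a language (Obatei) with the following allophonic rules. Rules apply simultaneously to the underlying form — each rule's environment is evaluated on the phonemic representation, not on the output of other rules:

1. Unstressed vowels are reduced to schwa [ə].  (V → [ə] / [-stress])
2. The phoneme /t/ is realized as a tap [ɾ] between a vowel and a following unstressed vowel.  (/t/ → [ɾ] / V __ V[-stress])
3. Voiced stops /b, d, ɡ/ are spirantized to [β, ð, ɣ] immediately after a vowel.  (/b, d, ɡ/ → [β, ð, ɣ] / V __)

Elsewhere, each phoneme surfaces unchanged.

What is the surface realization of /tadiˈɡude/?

/t/ (word-initial): rule 2 targets it, but not between a vowel and a following unstressed vowel → unchanged [t].
/a/ (between /t/ and /d/) occurs in an unstressed syllable → [ə] by rule 1.
/d/ (between /a/ and /i/): immediately after a vowel, so rule 3 applies → [ð].
Rule 1 applies to /i/ (between /d/ and /ɡ/: in an unstressed syllable) → [ə].
/ɡ/ (between /i/ and /u/) occurs immediately after a vowel → [ɣ] by rule 3.
/u/ (between /ɡ/ and /d/) fails the environment for rule 1, so it stays [u].
/d/ (between /u/ and /e/) occurs immediately after a vowel → [ð] by rule 3.
/e/ (word-final): in an unstressed syllable, so rule 1 applies → [ə].

[təðəˈɣuðə]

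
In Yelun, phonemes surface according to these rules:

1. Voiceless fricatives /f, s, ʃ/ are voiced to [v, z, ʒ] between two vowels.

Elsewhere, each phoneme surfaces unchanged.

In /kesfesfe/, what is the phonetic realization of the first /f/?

/f/ (between /s/ and /e/) is in the target of rule 1 but the environment (between two vowels) is not met → [f].

[f]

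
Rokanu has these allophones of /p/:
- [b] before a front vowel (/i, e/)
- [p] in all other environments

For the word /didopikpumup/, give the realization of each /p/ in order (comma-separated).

[b], [p], [p]

Occurrence 1 (position 5): before a front vowel (/i, e/) → [b].
Occurrence 2 (position 8): no conditioning environment matches → elsewhere allophone [p].
Occurrence 3 (position 12): no conditioning environment matches → elsewhere allophone [p].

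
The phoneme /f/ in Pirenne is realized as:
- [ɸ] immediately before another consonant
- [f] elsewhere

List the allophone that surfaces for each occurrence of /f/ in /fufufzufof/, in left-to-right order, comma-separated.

[f], [f], [ɸ], [f], [f]

Occurrence 1 (position 1): no conditioning environment matches → elsewhere allophone [f].
Occurrence 2 (position 3): no conditioning environment matches → elsewhere allophone [f].
Occurrence 3 (position 5): immediately before another consonant → [ɸ].
Occurrence 4 (position 8): no conditioning environment matches → elsewhere allophone [f].
Occurrence 5 (position 10): no conditioning environment matches → elsewhere allophone [f].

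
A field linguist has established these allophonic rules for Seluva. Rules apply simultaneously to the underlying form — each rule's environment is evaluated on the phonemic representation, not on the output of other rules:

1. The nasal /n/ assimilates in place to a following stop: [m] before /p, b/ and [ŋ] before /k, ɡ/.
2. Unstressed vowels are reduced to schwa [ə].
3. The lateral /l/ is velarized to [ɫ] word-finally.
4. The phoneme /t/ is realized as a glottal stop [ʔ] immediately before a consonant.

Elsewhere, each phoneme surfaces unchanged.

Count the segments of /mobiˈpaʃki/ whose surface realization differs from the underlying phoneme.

3

Segments that undergo a rule: /o/ → [ə] (rule 2); /i/ → [ə] (rule 2); /i/ → [ə] (rule 2).
All other segments surface unchanged.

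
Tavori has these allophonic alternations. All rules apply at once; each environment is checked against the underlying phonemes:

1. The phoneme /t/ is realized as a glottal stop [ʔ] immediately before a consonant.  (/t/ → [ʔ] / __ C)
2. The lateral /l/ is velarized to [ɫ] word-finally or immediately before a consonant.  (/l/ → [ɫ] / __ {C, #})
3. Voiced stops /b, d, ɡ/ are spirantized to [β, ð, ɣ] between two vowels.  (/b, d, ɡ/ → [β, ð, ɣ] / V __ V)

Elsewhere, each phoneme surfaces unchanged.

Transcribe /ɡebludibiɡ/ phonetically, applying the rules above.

/ɡ/ (word-initial) fails the environment for rule 3, so it stays [ɡ].
/e/ (between /ɡ/ and /b/) is unaffected → [e].
/b/ (between /e/ and /l/) is in the target of rule 3 but the environment (between two vowels) is not met → [b].
/l/ (between /b/ and /u/): rule 2 targets it, but not word-finally or immediately before a consonant → unchanged [l].
/u/ stays [u].
/d/ — between /u/ and /i/, between two vowels — surfaces as [ð] (rule 3).
/i/ (between /d/ and /b/) is unaffected → [i].
/b/ (between /i/ and /i/): between two vowels, so rule 3 applies → [β].
/i/ — not in any rule's target class → [i].
/ɡ/ (word-final): rule 3 targets it, but not between two vowels → unchanged [ɡ].

[ɡebluðiβiɡ]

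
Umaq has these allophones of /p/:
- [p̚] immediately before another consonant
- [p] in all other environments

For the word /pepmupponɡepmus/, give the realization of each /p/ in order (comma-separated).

Occurrence 1 (position 1): no conditioning environment matches → elsewhere allophone [p].
Occurrence 2 (position 3): immediately before another consonant → [p̚].
Occurrence 3 (position 6): immediately before another consonant → [p̚].
Occurrence 4 (position 7): no conditioning environment matches → elsewhere allophone [p].
Occurrence 5 (position 12): immediately before another consonant → [p̚].

[p], [p̚], [p̚], [p], [p̚]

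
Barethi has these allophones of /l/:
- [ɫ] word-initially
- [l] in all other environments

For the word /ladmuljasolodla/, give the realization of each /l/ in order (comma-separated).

Occurrence 1 (position 1): word-initially → [ɫ].
Occurrence 2 (position 6): no conditioning environment matches → elsewhere allophone [l].
Occurrence 3 (position 11): no conditioning environment matches → elsewhere allophone [l].
Occurrence 4 (position 14): no conditioning environment matches → elsewhere allophone [l].

[ɫ], [l], [l], [l]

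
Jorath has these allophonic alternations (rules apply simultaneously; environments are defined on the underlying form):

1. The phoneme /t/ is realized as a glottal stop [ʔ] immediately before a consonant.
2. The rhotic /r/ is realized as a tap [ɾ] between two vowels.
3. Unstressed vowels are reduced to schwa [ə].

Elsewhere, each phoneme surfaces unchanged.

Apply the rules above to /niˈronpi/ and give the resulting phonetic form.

/n/ (word-initial): no rule targets it → [n].
/i/ — between /n/ and /r/, in an unstressed syllable — surfaces as [ə] (rule 3).
/r/ — between /i/ and /o/, between two vowels — surfaces as [ɾ] (rule 2).
/o/ — between /r/ and /n/; rule 3 does not apply here → [o].
/n/ (between /o/ and /p/): no rule targets it → [n].
/p/ stays [p].
Rule 3 applies to /i/ (word-final: in an unstressed syllable) → [ə].

[nəˈɾonpə]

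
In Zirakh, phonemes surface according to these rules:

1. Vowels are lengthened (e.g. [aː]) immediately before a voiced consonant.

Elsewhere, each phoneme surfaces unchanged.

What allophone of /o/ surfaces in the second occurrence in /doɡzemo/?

/o/ (word-final): rule 1 targets it, but not before a voiced consonant → unchanged [o].

[o]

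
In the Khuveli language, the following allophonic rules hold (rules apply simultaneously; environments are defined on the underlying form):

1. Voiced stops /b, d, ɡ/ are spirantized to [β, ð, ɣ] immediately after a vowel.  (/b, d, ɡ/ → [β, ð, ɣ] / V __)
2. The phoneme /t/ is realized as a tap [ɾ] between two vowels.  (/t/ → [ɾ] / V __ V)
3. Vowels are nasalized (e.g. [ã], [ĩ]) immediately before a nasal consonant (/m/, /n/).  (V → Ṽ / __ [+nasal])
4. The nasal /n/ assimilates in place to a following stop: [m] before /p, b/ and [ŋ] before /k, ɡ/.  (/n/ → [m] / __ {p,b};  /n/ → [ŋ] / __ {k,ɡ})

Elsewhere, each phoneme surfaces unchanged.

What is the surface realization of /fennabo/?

/f/ stays [f].
/e/ (between /f/ and /n/): before a nasal consonant, so rule 3 applies → [ẽ].
/n/ — between /e/ and /n/; rule 4 does not apply here → [n].
/n/ (between /n/ and /a/) is in the target of rule 4 but the environment (before a labial or velar stop) is not met → [n].
/a/ — between /n/ and /b/; rule 3 does not apply here → [a].
/b/ (between /a/ and /o/) occurs immediately after a vowel → [β] by rule 1.
/o/ — word-final; rule 3 does not apply here → [o].

[fẽnnaβo]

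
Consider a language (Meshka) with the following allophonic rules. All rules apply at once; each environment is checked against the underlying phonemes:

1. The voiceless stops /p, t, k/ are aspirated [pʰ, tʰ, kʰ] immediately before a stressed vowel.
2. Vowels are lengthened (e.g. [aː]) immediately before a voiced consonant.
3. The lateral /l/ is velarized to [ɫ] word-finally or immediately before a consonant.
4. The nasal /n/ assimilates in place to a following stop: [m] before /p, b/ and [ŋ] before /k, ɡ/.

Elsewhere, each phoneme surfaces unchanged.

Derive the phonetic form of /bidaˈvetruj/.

[biːdaːˈvetruːj]

/b/ (word-initial): no rule targets it → [b].
Rule 2 applies to /i/ (between /b/ and /d/: before a voiced consonant) → [iː].
/d/ stays [d].
/a/ (between /d/ and /v/): before a voiced consonant, so rule 2 applies → [aː].
/v/ (between /a/ and /e/) is unaffected → [v].
/e/ (between /v/ and /t/): rule 2 targets it, but not before a voiced consonant → unchanged [e].
/t/ (between /e/ and /r/): rule 1 targets it, but not immediately before a stressed vowel → unchanged [t].
/r/ — not in any rule's target class → [r].
/u/ — between /r/ and /j/, before a voiced consonant — surfaces as [uː] (rule 2).
/j/ (word-final) is unaffected → [j].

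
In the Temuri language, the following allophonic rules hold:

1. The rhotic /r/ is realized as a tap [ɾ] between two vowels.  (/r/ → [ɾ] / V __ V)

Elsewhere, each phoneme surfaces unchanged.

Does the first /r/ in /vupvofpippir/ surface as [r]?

/r/ (word-final): rule 1 targets it, but not between two vowels → unchanged [r].
The actual realization is [r], which matches [r].

Yes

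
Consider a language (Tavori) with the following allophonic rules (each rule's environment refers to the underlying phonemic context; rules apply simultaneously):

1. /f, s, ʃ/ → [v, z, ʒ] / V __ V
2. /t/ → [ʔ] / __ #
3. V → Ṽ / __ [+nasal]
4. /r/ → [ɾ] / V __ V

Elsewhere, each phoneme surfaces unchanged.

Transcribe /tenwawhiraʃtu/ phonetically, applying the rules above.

[tẽnwawhiɾaʃtu]

/t/ — word-initial; rule 2 does not apply here → [t].
/e/ (between /t/ and /n/): before a nasal consonant, so rule 3 applies → [ẽ].
/n/ — not in any rule's target class → [n].
/w/ (between /n/ and /a/): no rule targets it → [w].
/a/ — between /w/ and /w/; rule 3 does not apply here → [a].
/w/ — not in any rule's target class → [w].
/h/ (between /w/ and /i/) is unaffected → [h].
/i/ (between /h/ and /r/) fails the environment for rule 3, so it stays [i].
/r/ (between /i/ and /a/) occurs between two vowels → [ɾ] by rule 4.
/a/ (between /r/ and /ʃ/): rule 3 targets it, but not before a nasal consonant → unchanged [a].
/ʃ/ (between /a/ and /t/) is in the target of rule 1 but the environment (between two vowels) is not met → [ʃ].
/t/ (between /ʃ/ and /u/) is in the target of rule 2 but the environment (word-finally) is not met → [t].
/u/ (word-final) is in the target of rule 3 but the environment (before a nasal consonant) is not met → [u].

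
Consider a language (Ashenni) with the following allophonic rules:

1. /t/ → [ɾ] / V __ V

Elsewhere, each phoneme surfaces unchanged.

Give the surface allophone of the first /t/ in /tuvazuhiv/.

/t/ (word-initial): rule 1 targets it, but not between two vowels → unchanged [t].

[t]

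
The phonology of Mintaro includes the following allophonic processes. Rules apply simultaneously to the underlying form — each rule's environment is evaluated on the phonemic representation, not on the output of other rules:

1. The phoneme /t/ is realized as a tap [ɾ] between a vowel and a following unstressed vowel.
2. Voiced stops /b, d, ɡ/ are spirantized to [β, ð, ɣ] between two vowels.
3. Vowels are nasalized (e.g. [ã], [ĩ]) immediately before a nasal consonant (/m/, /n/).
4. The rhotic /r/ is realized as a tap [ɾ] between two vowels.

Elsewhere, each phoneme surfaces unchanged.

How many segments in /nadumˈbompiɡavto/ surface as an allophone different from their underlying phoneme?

4

Segments that undergo a rule: /d/ → [ð] (rule 2); /u/ → [ũ] (rule 3); /o/ → [õ] (rule 3); /ɡ/ → [ɣ] (rule 2).
All other segments surface unchanged.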